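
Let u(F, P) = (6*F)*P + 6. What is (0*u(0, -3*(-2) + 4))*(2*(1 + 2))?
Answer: 0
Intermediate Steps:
u(F, P) = 6 + 6*F*P (u(F, P) = 6*F*P + 6 = 6 + 6*F*P)
(0*u(0, -3*(-2) + 4))*(2*(1 + 2)) = (0*(6 + 6*0*(-3*(-2) + 4)))*(2*(1 + 2)) = (0*(6 + 6*0*(6 + 4)))*(2*3) = (0*(6 + 6*0*10))*6 = (0*(6 + 0))*6 = (0*6)*6 = 0*6 = 0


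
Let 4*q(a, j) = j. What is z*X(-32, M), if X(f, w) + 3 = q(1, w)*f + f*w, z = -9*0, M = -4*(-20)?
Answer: 0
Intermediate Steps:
q(a, j) = j/4
M = 80
z = 0
X(f, w) = -3 + 5*f*w/4 (X(f, w) = -3 + ((w/4)*f + f*w) = -3 + (f*w/4 + f*w) = -3 + 5*f*w/4)
z*X(-32, M) = 0*(-3 + (5/4)*(-32)*80) = 0*(-3 - 3200) = 0*(-3203) = 0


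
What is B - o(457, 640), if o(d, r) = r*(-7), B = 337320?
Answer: 341800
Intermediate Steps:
o(d, r) = -7*r
B - o(457, 640) = 337320 - (-7)*640 = 337320 - 1*(-4480) = 337320 + 4480 = 341800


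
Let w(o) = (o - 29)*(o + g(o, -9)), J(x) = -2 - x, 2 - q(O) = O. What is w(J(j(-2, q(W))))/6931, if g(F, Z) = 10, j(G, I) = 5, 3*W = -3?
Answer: -108/6931 ≈ -0.015582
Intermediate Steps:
W = -1 (W = (⅓)*(-3) = -1)
q(O) = 2 - O
w(o) = (-29 + o)*(10 + o) (w(o) = (o - 29)*(o + 10) = (-29 + o)*(10 + o))
w(J(j(-2, q(W))))/6931 = (-290 + (-2 - 1*5)² - 19*(-2 - 1*5))/6931 = (-290 + (-2 - 5)² - 19*(-2 - 5))*(1/6931) = (-290 + (-7)² - 19*(-7))*(1/6931) = (-290 + 49 + 133)*(1/6931) = -108*1/6931 = -108/6931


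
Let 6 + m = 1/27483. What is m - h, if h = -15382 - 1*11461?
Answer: 737561272/27483 ≈ 26837.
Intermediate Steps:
m = -164897/27483 (m = -6 + 1/27483 = -164897/27483 ≈ -6.0000)
h = -26843 (h = -15382 - 11461 = -26843)
m - h = -164897/27483 - 1*(-26843) = -164897/27483 + 26843 = 737561272/27483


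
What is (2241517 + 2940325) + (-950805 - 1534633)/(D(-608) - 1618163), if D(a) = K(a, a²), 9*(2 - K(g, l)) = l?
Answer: 77381054503088/14933113 ≈ 5.1818e+6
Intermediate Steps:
K(g, l) = 2 - l/9
D(a) = 2 - a²/9
(2241517 + 2940325) + (-950805 - 1534633)/(D(-608) - 1618163) = (2241517 + 2940325) + (-950805 - 1534633)/((2 - ⅑*(-608)²) - 1618163) = 5181842 - 2485438/((2 - ⅑*369664) - 1618163) = 5181842 - 2485438/((2 - 369664/9) - 1618163) = 5181842 - 2485438/(-369646/9 - 1618163) = 5181842 - 2485438/(-14933113/9) = 5181842 - 2485438*(-9/14933113) = 5181842 + 22368942/14933113 = 77381054503088/14933113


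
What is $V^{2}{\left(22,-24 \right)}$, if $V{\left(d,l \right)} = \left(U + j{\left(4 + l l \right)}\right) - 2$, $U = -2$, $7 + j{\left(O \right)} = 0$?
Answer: $121$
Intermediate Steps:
$j{\left(O \right)} = -7$ ($j{\left(O \right)} = -7 + 0 = -7$)
$V{\left(d,l \right)} = -11$ ($V{\left(d,l \right)} = \left(-2 - 7\right) - 2 = -9 - 2 = -11$)
$V^{2}{\left(22,-24 \right)} = \left(-11\right)^{2} = 121$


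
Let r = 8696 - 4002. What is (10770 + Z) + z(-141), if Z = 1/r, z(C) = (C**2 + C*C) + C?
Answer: 236535355/4694 ≈ 50391.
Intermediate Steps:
z(C) = C + 2*C**2 (z(C) = (C**2 + C**2) + C = 2*C**2 + C = C + 2*C**2)
r = 4694
Z = 1/4694 ≈ 0.00021304
(10770 + Z) + z(-141) = (10770 + 1/4694) - 141*(1 + 2*(-141)) = 50554381/4694 - 141*(1 - 282) = 50554381/4694 - 141*(-281) = 50554381/4694 + 39621 = 236535355/4694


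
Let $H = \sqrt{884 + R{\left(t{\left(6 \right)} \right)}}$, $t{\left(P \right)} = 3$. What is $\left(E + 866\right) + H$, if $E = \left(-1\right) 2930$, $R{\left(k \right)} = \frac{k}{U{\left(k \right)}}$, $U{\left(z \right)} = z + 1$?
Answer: $-2064 + \frac{\sqrt{3539}}{2} \approx -2034.3$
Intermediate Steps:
$U{\left(z \right)} = 1 + z$
$R{\left(k \right)} = \frac{k}{1 + k}$
$H = \frac{\sqrt{3539}}{2}$ ($H = \sqrt{884 + \frac{3}{1 + 3}} = \sqrt{884 + \frac{3}{4}} = \sqrt{\frac{3539}{4}} = \frac{\sqrt{3539}}{2} \approx 29.745$)
$E = -2930$
$\left(E + 866\right) + H = \left(-2930 + 866\right) + \frac{\sqrt{3539}}{2} = -2064 + \frac{\sqrt{3539}}{2}$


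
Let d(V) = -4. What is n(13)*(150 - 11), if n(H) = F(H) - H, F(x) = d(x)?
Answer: -2363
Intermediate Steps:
F(x) = -4
n(H) = -4 - H
n(13)*(150 - 11) = (-4 - 1*13)*(150 - 11) = (-4 - 13)*139 = -17*139 = -2363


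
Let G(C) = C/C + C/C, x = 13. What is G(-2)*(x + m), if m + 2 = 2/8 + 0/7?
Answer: 45/2 ≈ 22.500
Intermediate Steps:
m = -7/4 (m = -2 + (2/8 + 0/7) = -2 + (2*(1/8) + 0*(1/7)) = -2 + (1/4 + 0) = -2 + 1/4 = -7/4 ≈ -1.7500)
G(C) = 2 (G(C) = 1 + 1 = 2)
G(-2)*(x + m) = 2*(13 - 7/4) = 2*(45/4) = 45/2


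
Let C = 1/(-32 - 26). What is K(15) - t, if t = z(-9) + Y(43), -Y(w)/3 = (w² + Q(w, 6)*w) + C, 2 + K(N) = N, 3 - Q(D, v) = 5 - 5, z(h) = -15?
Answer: 345793/58 ≈ 5961.9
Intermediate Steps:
Q(D, v) = 3 (Q(D, v) = 3 - (5 - 5) = 3 - 1*0 = 3 + 0 = 3)
K(N) = -2 + N
C = -1/58 (C = 1/(-58) = -1/58 ≈ -0.017241)
Y(w) = 3/58 - 9*w - 3*w² (Y(w) = -3*((w² + 3*w) - 1/58) = -3*(-1/58 + w² + 3*w) = 3/58 - 9*w - 3*w²)
t = -345039/58 (t = -15 + (3/58 - 9*43 - 3*43²) = -15 + (3/58 - 387 - 3*1849) = -15 + (3/58 - 387 - 5547) = -15 - 344169/58 = -345039/58 ≈ -5948.9)
K(15) - t = (-2 + 15) - 1*(-345039/58) = 13 + 345039/58 = 345793/58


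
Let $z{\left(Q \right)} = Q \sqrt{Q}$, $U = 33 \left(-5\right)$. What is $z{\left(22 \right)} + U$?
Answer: $-165 + 22 \sqrt{22} \approx -61.811$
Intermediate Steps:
$U = -165$
$z{\left(Q \right)} = Q^{\frac{3}{2}}$
$z{\left(22 \right)} + U = 22^{\frac{3}{2}} - 165 = 22 \sqrt{22} - 165 = -165 + 22 \sqrt{22}$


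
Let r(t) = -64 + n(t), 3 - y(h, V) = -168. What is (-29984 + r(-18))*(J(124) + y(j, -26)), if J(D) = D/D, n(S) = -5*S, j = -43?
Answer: -5152776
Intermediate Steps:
y(h, V) = 171 (y(h, V) = 3 - 1*(-168) = 3 + 168 = 171)
r(t) = -64 - 5*t
J(D) = 1
(-29984 + r(-18))*(J(124) + y(j, -26)) = (-29984 + (-64 - 5*(-18)))*(1 + 171) = (-29984 + (-64 + 90))*172 = (-29984 + 26)*172 = -29958*172 = -5152776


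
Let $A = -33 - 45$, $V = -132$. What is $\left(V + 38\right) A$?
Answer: $7332$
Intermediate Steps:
$A = -78$
$\left(V + 38\right) A = \left(-132 + 38\right) \left(-78\right) = \left(-94\right) \left(-78\right) = 7332$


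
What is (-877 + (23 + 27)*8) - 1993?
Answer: -2470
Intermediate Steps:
(-877 + (23 + 27)*8) - 1993 = (-877 + 50*8) - 1993 = (-877 + 400) - 1993 = -477 - 1993 = -2470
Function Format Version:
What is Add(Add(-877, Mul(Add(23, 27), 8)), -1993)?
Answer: -2470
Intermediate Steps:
Add(Add(-877, Mul(Add(23, 27), 8)), -1993) = Add(Add(-877, Mul(50, 8)), -1993) = Add(Add(-877, 400), -1993) = Add(-477, -1993) = -2470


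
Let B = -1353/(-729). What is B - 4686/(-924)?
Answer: 23567/3402 ≈ 6.9274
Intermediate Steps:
B = 451/243 (B = -1353*(-1/729) = 451/243 ≈ 1.8560)
B - 4686/(-924) = 451/243 - 4686/(-924) = 451/243 - 4686*(-1/924) = 451/243 + 71/14 = 23567/3402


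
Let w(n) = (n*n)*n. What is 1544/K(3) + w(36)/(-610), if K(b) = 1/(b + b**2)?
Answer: 5627712/305 ≈ 18452.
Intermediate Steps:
w(n) = n**3 (w(n) = n**2*n = n**3)
1544/K(3) + w(36)/(-610) = 1544/((1/(3*(1 + 3)))) + 36**3/(-610) = 1544/(((1/3)/4)) + 46656*(-1/610) = 1544/(((1/3)*(1/4))) - 23328/305 = 1544/(1/12) - 23328/305 = 1544*12 - 23328/305 = 18528 - 23328/305 = 5627712/305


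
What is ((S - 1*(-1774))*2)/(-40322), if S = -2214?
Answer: 440/20161 ≈ 0.021824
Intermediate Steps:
((S - 1*(-1774))*2)/(-40322) = ((-2214 - 1*(-1774))*2)/(-40322) = ((-2214 + 1774)*2)*(-1/40322) = -440*2*(-1/40322) = -880*(-1/40322) = 440/20161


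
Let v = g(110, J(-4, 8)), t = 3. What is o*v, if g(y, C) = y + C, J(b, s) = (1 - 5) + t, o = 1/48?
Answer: 109/48 ≈ 2.2708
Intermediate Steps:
o = 1/48 ≈ 0.020833
J(b, s) = -1 (J(b, s) = (1 - 5) + 3 = -4 + 3 = -1)
g(y, C) = C + y
v = 109 (v = -1 + 110 = 109)
o*v = (1/48)*109 = 109/48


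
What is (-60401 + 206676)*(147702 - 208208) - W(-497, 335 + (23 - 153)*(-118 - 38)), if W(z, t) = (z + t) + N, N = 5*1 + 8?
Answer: -8850535281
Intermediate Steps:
N = 13 (N = 5 + 8 = 13)
W(z, t) = 13 + t + z (W(z, t) = (z + t) + 13 = (t + z) + 13 = 13 + t + z)
(-60401 + 206676)*(147702 - 208208) - W(-497, 335 + (23 - 153)*(-118 - 38)) = (-60401 + 206676)*(147702 - 208208) - (13 + (335 + (23 - 153)*(-118 - 38)) - 497) = 146275*(-60506) - (13 + (335 - 130*(-156)) - 497) = -8850515150 - (13 + (335 + 20280) - 497) = -8850515150 - (13 + 20615 - 497) = -8850515150 - 1*20131 = -8850515150 - 20131 = -8850535281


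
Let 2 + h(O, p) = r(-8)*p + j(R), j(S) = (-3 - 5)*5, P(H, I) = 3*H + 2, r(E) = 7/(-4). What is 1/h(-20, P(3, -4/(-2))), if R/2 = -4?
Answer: -4/245 ≈ -0.016327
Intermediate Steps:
R = -8 (R = 2*(-4) = -8)
r(E) = -7/4 (r(E) = 7*(-1/4) = -7/4)
P(H, I) = 2 + 3*H
j(S) = -40 (j(S) = -8*5 = -40)
h(O, p) = -42 - 7*p/4 (h(O, p) = -2 + (-7*p/4 - 40) = -2 + (-40 - 7*p/4) = -42 - 7*p/4)
1/h(-20, P(3, -4/(-2))) = 1/(-42 - 7*(2 + 3*3)/4) = 1/(-42 - 7*(2 + 9)/4) = 1/(-42 - 7/4*11) = 1/(-42 - 77/4) = 1/(-245/4) = -4/245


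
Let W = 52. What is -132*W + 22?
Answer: -6842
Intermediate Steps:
-132*W + 22 = -132*52 + 22 = -6864 + 22 = -6842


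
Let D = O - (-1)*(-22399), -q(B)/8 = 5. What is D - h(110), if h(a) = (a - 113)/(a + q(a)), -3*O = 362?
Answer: -4729121/210 ≈ -22520.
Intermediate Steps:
O = -362/3 (O = -⅓*362 = -362/3 ≈ -120.67)
q(B) = -40 (q(B) = -8*5 = -40)
h(a) = (-113 + a)/(-40 + a) (h(a) = (a - 113)/(a - 40) = (-113 + a)/(-40 + a))
D = -67559/3 (D = -362/3 - (-1)*(-22399) = -362/3 - 1*22399 = -362/3 - 22399 = -67559/3 ≈ -22520.)
D - h(110) = -67559/3 - (-113 + 110)/(-40 + 110) = -67559/3 - (-3)/70 = -67559/3 - 1*(-3/70) = -67559/3 + 3/70 = -4729121/210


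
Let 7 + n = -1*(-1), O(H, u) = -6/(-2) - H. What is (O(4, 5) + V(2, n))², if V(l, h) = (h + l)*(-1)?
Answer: 9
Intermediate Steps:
O(H, u) = 3 - H (O(H, u) = -6*(-½) - H = 3 - H)
n = -6 (n = -7 - 1*(-1) = -7 + 1 = -6)
V(l, h) = -h - l
(O(4, 5) + V(2, n))² = ((3 - 1*4) + (-1*(-6) - 1*2))² = ((3 - 4) + (6 - 2))² = (-1 + 4)² = 3² = 9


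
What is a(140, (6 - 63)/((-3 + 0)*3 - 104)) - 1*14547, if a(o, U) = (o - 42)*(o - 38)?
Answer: -4551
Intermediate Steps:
a(o, U) = (-42 + o)*(-38 + o)
a(140, (6 - 63)/((-3 + 0)*3 - 104)) - 1*14547 = (1596 + 140² - 80*140) - 1*14547 = (1596 + 19600 - 11200) - 14547 = 9996 - 14547 = -4551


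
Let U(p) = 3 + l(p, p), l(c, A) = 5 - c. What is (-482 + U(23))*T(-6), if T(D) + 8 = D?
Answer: 6958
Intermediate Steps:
T(D) = -8 + D
U(p) = 8 - p (U(p) = 3 + (5 - p) = 8 - p)
(-482 + U(23))*T(-6) = (-482 + (8 - 1*23))*(-8 - 6) = (-482 + (8 - 23))*(-14) = (-482 - 15)*(-14) = -497*(-14) = 6958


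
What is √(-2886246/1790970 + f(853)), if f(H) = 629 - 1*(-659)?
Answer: √114616265018905/298495 ≈ 35.866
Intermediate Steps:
f(H) = 1288 (f(H) = 629 + 659 = 1288)
√(-2886246/1790970 + f(853)) = √(-2886246/1790970 + 1288) = √(-1*481041/298495 + 1288) = √(-481041/298495 + 1288) = √(383980519/298495) = √114616265018905/298495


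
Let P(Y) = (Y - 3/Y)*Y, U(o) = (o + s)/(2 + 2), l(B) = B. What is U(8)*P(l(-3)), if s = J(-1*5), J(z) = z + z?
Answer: -3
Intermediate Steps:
J(z) = 2*z
s = -10 (s = 2*(-1*5) = 2*(-5) = -10)
U(o) = -5/2 + o/4 (U(o) = (o - 10)/(2 + 2) = (-10 + o)/4 = (-10 + o)*(¼) = -5/2 + o/4)
P(Y) = Y*(Y - 3/Y)
U(8)*P(l(-3)) = (-5/2 + (¼)*8)*(-3 + (-3)²) = (-5/2 + 2)*(-3 + 9) = -½*6 = -3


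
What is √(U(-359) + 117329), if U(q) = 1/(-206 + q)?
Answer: 2*√9363587365/565 ≈ 342.53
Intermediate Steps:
√(U(-359) + 117329) = √(1/(-206 - 359) + 117329) = √(1/(-565) + 117329) = √(-1/565 + 117329) = √(66290884/565) = 2*√9363587365/565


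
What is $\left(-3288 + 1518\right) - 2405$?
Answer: $-4175$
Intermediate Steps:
$\left(-3288 + 1518\right) - 2405 = -1770 - 2405 = -4175$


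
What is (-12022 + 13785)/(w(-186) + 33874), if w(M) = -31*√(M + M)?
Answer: 29859931/573902684 + 54653*I*√93/573902684 ≈ 0.05203 + 0.00091837*I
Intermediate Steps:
w(M) = -31*√2*√M
(-12022 + 13785)/(w(-186) + 33874) = (-12022 + 13785)/(-31*√2*√(-186) + 33874) = 1763/(-31*√2*I*√186 + 33874) = 1763/(-62*I*√93 + 33874) = 1763/(33874 - 62*I*√93)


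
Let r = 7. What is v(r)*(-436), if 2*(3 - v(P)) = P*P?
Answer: 9374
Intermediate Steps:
v(P) = 3 - P²/2 (v(P) = 3 - P*P/2 = 3 - P²/2)
v(r)*(-436) = (3 - ½*7²)*(-436) = (3 - ½*49)*(-436) = (3 - 49/2)*(-436) = -43/2*(-436) = 9374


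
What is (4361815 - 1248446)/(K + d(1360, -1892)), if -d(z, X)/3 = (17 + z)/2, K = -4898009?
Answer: -6226738/9800149 ≈ -0.63537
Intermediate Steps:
d(z, X) = -51/2 - 3*z/2 (d(z, X) = -3*(17 + z)/2 = -3*(17/2 + z/2) = -51/2 - 3*z/2)
(4361815 - 1248446)/(K + d(1360, -1892)) = (4361815 - 1248446)/(-4898009 + (-51/2 - 3/2*1360)) = 3113369/(-4898009 + (-51/2 - 2040)) = 3113369/(-4898009 - 4131/2) = 3113369/(-9800149/2) = 3113369*(-2/9800149) = -6226738/9800149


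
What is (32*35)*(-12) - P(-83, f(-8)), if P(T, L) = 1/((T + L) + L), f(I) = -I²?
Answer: -2835839/211 ≈ -13440.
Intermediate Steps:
P(T, L) = 1/(T + 2*L) (P(T, L) = 1/((L + T) + L) = 1/(T + 2*L))
(32*35)*(-12) - P(-83, f(-8)) = (32*35)*(-12) - 1/(-83 + 2*(-1*(-8)²)) = 1120*(-12) - 1/(-83 + 2*(-1*64)) = -13440 - 1/(-83 + 2*(-64)) = -13440 - 1/(-83 - 128) = -13440 - 1/(-211) = -13440 - 1*(-1/211) = -13440 + 1/211 = -2835839/211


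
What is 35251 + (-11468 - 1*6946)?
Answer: 16837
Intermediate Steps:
35251 + (-11468 - 1*6946) = 35251 + (-11468 - 6946) = 35251 - 18414 = 16837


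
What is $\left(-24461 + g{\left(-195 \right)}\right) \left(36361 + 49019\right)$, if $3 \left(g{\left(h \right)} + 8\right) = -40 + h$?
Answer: $-2095851320$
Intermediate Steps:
$g{\left(h \right)} = - \frac{64}{3} + \frac{h}{3}$ ($g{\left(h \right)} = -8 + \frac{-40 + h}{3} = -8 + \left(- \frac{40}{3} + \frac{h}{3}\right) = - \frac{64}{3} + \frac{h}{3}$)
$\left(-24461 + g{\left(-195 \right)}\right) \left(36361 + 49019\right) = \left(-24461 + \left(- \frac{64}{3} + \frac{1}{3} \left(-195\right)\right)\right) \left(36361 + 49019\right) = \left(-24461 - \frac{259}{3}\right) 85380 = \left(- \frac{73642}{3}\right) 85380 = -2095851320$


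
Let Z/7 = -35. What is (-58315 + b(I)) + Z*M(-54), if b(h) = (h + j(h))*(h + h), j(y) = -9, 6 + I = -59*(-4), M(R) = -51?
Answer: 55840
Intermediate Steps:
Z = -245 (Z = 7*(-35) = -245)
I = 230 (I = -6 - 59*(-4) = -6 + 236 = 230)
b(h) = 2*h*(-9 + h) (b(h) = (h - 9)*(h + h) = (-9 + h)*(2*h) = 2*h*(-9 + h))
(-58315 + b(I)) + Z*M(-54) = (-58315 + 2*230*(-9 + 230)) - 245*(-51) = (-58315 + 2*230*221) + 12495 = (-58315 + 101660) + 12495 = 43345 + 12495 = 55840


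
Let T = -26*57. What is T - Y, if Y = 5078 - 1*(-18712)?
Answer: -25272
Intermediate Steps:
T = -1482
Y = 23790 (Y = 5078 + 18712 = 23790)
T - Y = -1482 - 1*23790 = -1482 - 23790 = -25272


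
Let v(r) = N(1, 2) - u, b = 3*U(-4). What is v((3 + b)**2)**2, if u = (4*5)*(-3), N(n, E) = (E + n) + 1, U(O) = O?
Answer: 4096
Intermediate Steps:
N(n, E) = 1 + E + n
u = -60 (u = 20*(-3) = -60)
b = -12 (b = 3*(-4) = -12)
v(r) = 64 (v(r) = (1 + 2 + 1) - 1*(-60) = 4 + 60 = 64)
v((3 + b)**2)**2 = 64**2 = 4096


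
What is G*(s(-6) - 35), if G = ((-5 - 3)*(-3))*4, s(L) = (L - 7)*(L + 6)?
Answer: -3360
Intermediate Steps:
s(L) = (-7 + L)*(6 + L)
G = 96 (G = -8*(-3)*4 = 24*4 = 96)
G*(s(-6) - 35) = 96*((-42 + (-6)² - 1*(-6)) - 35) = 96*((-42 + 36 + 6) - 35) = 96*(0 - 35) = 96*(-35) = -3360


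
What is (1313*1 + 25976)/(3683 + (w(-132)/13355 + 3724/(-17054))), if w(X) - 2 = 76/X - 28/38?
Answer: 67188867296595/9067460515288 ≈ 7.4099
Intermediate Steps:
w(X) = 24/19 + 76/X (w(X) = 2 + (76/X - 28/38) = 2 + (76/X - 28*1/38) = 2 + (76/X - 14/19) = 2 + (-14/19 + 76/X) = 24/19 + 76/X)
(1313*1 + 25976)/(3683 + (w(-132)/13355 + 3724/(-17054))) = (1313*1 + 25976)/(3683 + ((24/19 + 76/(-132))/13355 + 3724/(-17054))) = (1313 + 25976)/(3683 + ((24/19 + 76*(-1/132))*(1/13355) + 3724*(-1/17054))) = 27289/(3683 + ((24/19 - 19/33)*(1/13355) - 1862/8527)) = 27289/(3683 + ((431/627)*(1/13355) - 1862/8527)) = 27289/(3683 + (431/8373585 - 1862/8527)) = 27289/(3683 - 15587940133/71401559295) = 27289/(262956354943352/71401559295) = 27289*(71401559295/262956354943352) = 67188867296595/9067460515288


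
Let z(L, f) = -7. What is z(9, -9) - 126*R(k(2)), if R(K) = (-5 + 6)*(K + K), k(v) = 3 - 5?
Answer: 497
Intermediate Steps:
k(v) = -2
R(K) = 2*K (R(K) = 1*(2*K) = 2*K)
z(9, -9) - 126*R(k(2)) = -7 - 252*(-2) = -7 - 126*(-4) = -7 + 504 = 497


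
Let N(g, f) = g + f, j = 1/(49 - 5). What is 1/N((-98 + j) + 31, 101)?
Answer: 44/1497 ≈ 0.029392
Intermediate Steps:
j = 1/44 ≈ 0.022727
N(g, f) = f + g
1/N((-98 + j) + 31, 101) = 1/(101 + ((-98 + 1/44) + 31)) = 1/(101 + (-4311/44 + 31)) = 1/(101 - 2947/44) = 1/(1497/44) = 44/1497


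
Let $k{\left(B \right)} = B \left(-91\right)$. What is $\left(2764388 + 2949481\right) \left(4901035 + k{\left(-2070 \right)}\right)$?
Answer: $29080193457945$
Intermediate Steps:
$k{\left(B \right)} = - 91 B$
$\left(2764388 + 2949481\right) \left(4901035 + k{\left(-2070 \right)}\right) = \left(2764388 + 2949481\right) \left(4901035 - -188370\right) = 5713869 \left(4901035 + 188370\right) = 5713869 \cdot 5089405 = 29080193457945$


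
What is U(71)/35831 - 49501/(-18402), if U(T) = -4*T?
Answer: 1768444163/659362062 ≈ 2.6821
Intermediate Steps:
U(71)/35831 - 49501/(-18402) = -4*71/35831 - 49501/(-18402) = -284*1/35831 - 49501*(-1/18402) = -284/35831 + 49501/18402 = 1768444163/659362062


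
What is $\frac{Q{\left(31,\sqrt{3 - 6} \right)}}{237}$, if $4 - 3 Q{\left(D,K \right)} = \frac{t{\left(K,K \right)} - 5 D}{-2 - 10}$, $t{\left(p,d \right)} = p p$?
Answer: $- \frac{55}{4266} \approx -0.012893$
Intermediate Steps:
$t{\left(p,d \right)} = p^{2}$
$Q{\left(D,K \right)} = \frac{4}{3} - \frac{5 D}{36} + \frac{K^{2}}{36}$ ($Q{\left(D,K \right)} = \frac{4}{3} - \frac{\left(K^{2} - 5 D\right) \frac{1}{-2 - 10}}{3} = \frac{4}{3} - \frac{\left(K^{2} - 5 D\right) \frac{1}{-12}}{3} = \frac{4}{3} - \frac{\left(K^{2} - 5 D\right) \left(- \frac{1}{12}\right)}{3} = \frac{4}{3} - \frac{- \frac{K^{2}}{12} + \frac{5 D}{12}}{3} = \frac{4}{3} - \left(- \frac{K^{2}}{36} + \frac{5 D}{36}\right) = \frac{4}{3} - \frac{5 D}{36} + \frac{K^{2}}{36}$)
$\frac{Q{\left(31,\sqrt{3 - 6} \right)}}{237} = \frac{\frac{4}{3} - \frac{155}{36} + \frac{\left(\sqrt{3 - 6}\right)^{2}}{36}}{237} = \left(\frac{4}{3} - \frac{155}{36} + \frac{\left(\sqrt{-3}\right)^{2}}{36}\right) \frac{1}{237} = \left(\frac{4}{3} - \frac{155}{36} + \frac{\left(i \sqrt{3}\right)^{2}}{36}\right) \frac{1}{237} = \left(\frac{4}{3} - \frac{155}{36} + \frac{1}{36} \left(-3\right)\right) \frac{1}{237} = \left(\frac{4}{3} - \frac{155}{36} - \frac{1}{12}\right) \frac{1}{237} = \left(- \frac{55}{18}\right) \frac{1}{237} = - \frac{55}{4266}$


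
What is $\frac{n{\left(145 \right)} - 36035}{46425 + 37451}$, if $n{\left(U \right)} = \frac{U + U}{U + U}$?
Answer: $- \frac{18017}{41938} \approx -0.42961$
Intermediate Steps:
$n{\left(U \right)} = 1$ ($n{\left(U \right)} = \frac{2 U}{2 U} = 2 U \frac{1}{2 U} = 1$)
$\frac{n{\left(145 \right)} - 36035}{46425 + 37451} = \frac{1 - 36035}{46425 + 37451} = - \frac{36034}{83876} = \left(-36034\right) \frac{1}{83876} = - \frac{18017}{41938}$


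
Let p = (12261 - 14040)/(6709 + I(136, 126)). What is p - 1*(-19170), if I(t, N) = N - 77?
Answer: 129549081/6758 ≈ 19170.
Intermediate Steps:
I(t, N) = -77 + N
p = -1779/6758 (p = (12261 - 14040)/(6709 + (-77 + 126)) = -1779/(6709 + 49) = -1779/6758 ≈ -0.26324)
p - 1*(-19170) = -1779/6758 - 1*(-19170) = -1779/6758 + 19170 = 129549081/6758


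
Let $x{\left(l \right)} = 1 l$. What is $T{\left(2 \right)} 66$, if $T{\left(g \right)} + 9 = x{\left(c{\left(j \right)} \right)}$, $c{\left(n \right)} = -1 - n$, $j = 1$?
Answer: $-726$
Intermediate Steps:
$x{\left(l \right)} = l$
$T{\left(g \right)} = -11$ ($T{\left(g \right)} = -9 - 2 = -11$)
$T{\left(2 \right)} 66 = \left(-11\right) 66 = -726$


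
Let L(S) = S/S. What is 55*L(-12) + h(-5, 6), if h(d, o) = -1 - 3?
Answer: 51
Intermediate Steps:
L(S) = 1
h(d, o) = -4
55*L(-12) + h(-5, 6) = 55*1 - 4 = 55 - 4 = 51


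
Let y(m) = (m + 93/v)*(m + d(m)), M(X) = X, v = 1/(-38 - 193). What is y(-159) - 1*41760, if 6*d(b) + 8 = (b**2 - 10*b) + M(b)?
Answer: -92922010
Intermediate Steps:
v = -1/231 (v = 1/(-231) = -1/231 ≈ -0.0043290)
d(b) = -4/3 - 3*b/2 + b**2/6 (d(b) = -4/3 + ((b**2 - 10*b) + b)/6 = -4/3 + (b**2 - 9*b)/6 = -4/3 + (-3*b/2 + b**2/6) = -4/3 - 3*b/2 + b**2/6)
y(m) = (-21483 + m)*(-4/3 - m/2 + m**2/6) (y(m) = (m + 93/(-1/231))*(m + (-4/3 - 3*m/2 + m**2/6)) = (m + 93*(-231))*(-4/3 - m/2 + m**2/6) = (m - 21483)*(-4/3 - m/2 + m**2/6) = (-21483 + m)*(-4/3 - m/2 + m**2/6))
y(-159) - 1*41760 = (28644 - 3581*(-159)**2 + (1/6)*(-159)**3 + (64441/6)*(-159)) - 1*41760 = (28644 - 3581*25281 + (1/6)*(-4019679) - 3415373/2) - 41760 = (28644 - 90531261 - 1339893/2 - 3415373/2) - 41760 = -92880250 - 41760 = -92922010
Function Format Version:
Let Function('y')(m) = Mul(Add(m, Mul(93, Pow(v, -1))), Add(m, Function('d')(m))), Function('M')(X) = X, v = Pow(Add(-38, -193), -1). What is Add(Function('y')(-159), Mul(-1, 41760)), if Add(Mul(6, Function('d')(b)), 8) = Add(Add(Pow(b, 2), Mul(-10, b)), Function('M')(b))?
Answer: -92922010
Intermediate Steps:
v = Rational(-1, 231) (v = Pow(-231, -1) = Rational(-1, 231) ≈ -0.0043290)
Function('d')(b) = Add(Rational(-4, 3), Mul(Rational(-3, 2), b), Mul(Rational(1, 6), Pow(b, 2))) (Function('d')(b) = Add(Rational(-4, 3), Mul(Rational(1, 6), Add(Add(Pow(b, 2), Mul(-10, b)), b))) = Add(Rational(-4, 3), Mul(Rational(1, 6), Add(Pow(b, 2), Mul(-9, b)))) = Add(Rational(-4, 3), Add(Mul(Rational(-3, 2), b), Mul(Rational(1, 6), Pow(b, 2)))) = Add(Rational(-4, 3), Mul(Rational(-3, 2), b), Mul(Rational(1, 6), Pow(b, 2))))
Function('y')(m) = Mul(Add(-21483, m), Add(Rational(-4, 3), Mul(Rational(-1, 2), m), Mul(Rational(1, 6), Pow(m, 2)))) (Function('y')(m) = Mul(Add(m, Mul(93, Pow(Rational(-1, 231), -1))), Add(m, Add(Rational(-4, 3), Mul(Rational(-3, 2), m), Mul(Rational(1, 6), Pow(m, 2))))) = Mul(Add(m, Mul(93, -231)), Add(Rational(-4, 3), Mul(Rational(-1, 2), m), Mul(Rational(1, 6), Pow(m, 2)))) = Mul(Add(m, -21483), Add(Rational(-4, 3), Mul(Rational(-1, 2), m), Mul(Rational(1, 6), Pow(m, 2)))) = Mul(Add(-21483, m), Add(Rational(-4, 3), Mul(Rational(-1, 2), m), Mul(Rational(1, 6), Pow(m, 2)))))
Add(Function('y')(-159), Mul(-1, 41760)) = Add(Add(28644, Mul(-3581, Pow(-159, 2)), Mul(Rational(1, 6), Pow(-159, 3)), Mul(Rational(64441, 6), -159)), Mul(-1, 41760)) = Add(Add(28644, Mul(-3581, 25281), Mul(Rational(1, 6), -4019679), Rational(-3415373, 2)), -41760) = Add(Add(28644, -90531261, Rational(-1339893, 2), Rational(-3415373, 2)), -41760) = Add(-92880250, -41760) = -92922010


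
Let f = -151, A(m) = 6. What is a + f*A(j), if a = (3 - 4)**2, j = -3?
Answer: -905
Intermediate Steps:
a = 1 (a = (-1)**2 = 1)
a + f*A(j) = 1 - 151*6 = 1 - 906 = -905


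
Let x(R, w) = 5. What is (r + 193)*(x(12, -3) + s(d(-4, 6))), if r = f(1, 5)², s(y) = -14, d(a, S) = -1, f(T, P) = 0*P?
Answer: -1737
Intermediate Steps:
f(T, P) = 0
r = 0 (r = 0² = 0)
(r + 193)*(x(12, -3) + s(d(-4, 6))) = (0 + 193)*(5 - 14) = 193*(-9) = -1737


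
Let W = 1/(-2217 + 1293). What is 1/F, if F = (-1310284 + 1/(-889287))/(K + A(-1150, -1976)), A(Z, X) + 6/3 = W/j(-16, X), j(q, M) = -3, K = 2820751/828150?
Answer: -22787529946289/21229465918244723700 ≈ -1.0734e-6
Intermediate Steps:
K = 2820751/828150 (K = 2820751*(1/828150) = 2820751/828150 ≈ 3.4061)
W = -1/924 (W = 1/(-924) = -1/924 ≈ -0.0010823)
A(Z, X) = -5543/2772 (A(Z, X) = -2 - 1/924/(-3) = -2 - 1/924*(-⅓) = -2 + 1/2772 = -5543/2772)
F = -21229465918244723700/22787529946289 (F = (-1310284 + 1/(-889287))/(2820751/828150 - 5543/2772) = (-1310284 - 1/889287)/(538114387/382605300) = -1165218527509/889287*382605300/538114387 = -21229465918244723700/22787529946289 ≈ -9.3163e+5)
1/F = 1/(-21229465918244723700/22787529946289) = -22787529946289/21229465918244723700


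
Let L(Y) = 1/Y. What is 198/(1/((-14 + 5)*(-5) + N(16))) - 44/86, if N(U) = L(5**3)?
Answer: 47897014/5375 ≈ 8911.1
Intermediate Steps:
L(Y) = 1/Y
N(U) = 1/125 (N(U) = 1/(5**3) = 1/125)
198/(1/((-14 + 5)*(-5) + N(16))) - 44/86 = 198/(1/((-14 + 5)*(-5) + 1/125)) - 44/86 = 198/(1/(-9*(-5) + 1/125)) - 44*1/86 = 198/(1/(45 + 1/125)) - 22/43 = 198/(1/(5626/125)) - 22/43 = 198/(125/5626) - 22/43 = 198*(5626/125) - 22/43 = 1113948/125 - 22/43 = 47897014/5375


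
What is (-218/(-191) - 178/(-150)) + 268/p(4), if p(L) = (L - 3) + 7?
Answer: 1026473/28650 ≈ 35.828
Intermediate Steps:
p(L) = 4 + L (p(L) = (-3 + L) + 7 = 4 + L)
(-218/(-191) - 178/(-150)) + 268/p(4) = (-218/(-191) - 178/(-150)) + 268/(4 + 4) = (-218*(-1/191) - 178*(-1/150)) + 268/8 = (218/191 + 89/75) + 268*(⅛) = 33349/14325 + 67/2 = 1026473/28650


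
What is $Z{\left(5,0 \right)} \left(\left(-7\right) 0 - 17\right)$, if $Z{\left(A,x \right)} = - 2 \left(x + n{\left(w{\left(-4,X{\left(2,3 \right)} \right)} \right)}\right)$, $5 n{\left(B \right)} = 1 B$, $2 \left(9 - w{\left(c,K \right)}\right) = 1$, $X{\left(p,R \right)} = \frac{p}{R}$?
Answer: $\frac{289}{5} \approx 57.8$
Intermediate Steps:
$w{\left(c,K \right)} = \frac{17}{2}$ ($w{\left(c,K \right)} = 9 - \frac{1}{2} = \frac{17}{2}$)
$n{\left(B \right)} = \frac{B}{5}$ ($n{\left(B \right)} = \frac{1 B}{5} = \frac{B}{5}$)
$Z{\left(A,x \right)} = - \frac{17}{5} - 2 x$ ($Z{\left(A,x \right)} = - 2 \left(x + \frac{1}{5} \cdot \frac{17}{2}\right) = - 2 \left(x + \frac{17}{10}\right) = - 2 \left(\frac{17}{10} + x\right) = - \frac{17}{5} - 2 x$)
$Z{\left(5,0 \right)} \left(\left(-7\right) 0 - 17\right) = \left(- \frac{17}{5} - 0\right) \left(\left(-7\right) 0 - 17\right) = \left(- \frac{17}{5} + 0\right) \left(0 - 17\right) = \left(- \frac{17}{5}\right) \left(-17\right) = \frac{289}{5}$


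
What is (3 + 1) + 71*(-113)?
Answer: -8019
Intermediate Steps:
(3 + 1) + 71*(-113) = 4 - 8023 = -8019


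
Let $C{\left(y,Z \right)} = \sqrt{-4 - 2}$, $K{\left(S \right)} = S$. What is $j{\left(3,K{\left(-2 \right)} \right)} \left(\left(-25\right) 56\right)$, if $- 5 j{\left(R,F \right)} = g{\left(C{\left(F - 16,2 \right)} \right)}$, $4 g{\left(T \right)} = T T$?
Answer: $-420$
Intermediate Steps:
$C{\left(y,Z \right)} = i \sqrt{6}$ ($C{\left(y,Z \right)} = \sqrt{-6} = i \sqrt{6}$)
$g{\left(T \right)} = \frac{T^{2}}{4}$ ($g{\left(T \right)} = \frac{T T}{4} = \frac{T^{2}}{4}$)
$j{\left(R,F \right)} = \frac{3}{10}$ ($j{\left(R,F \right)} = - \frac{\frac{1}{4} \left(i \sqrt{6}\right)^{2}}{5} = - \frac{\frac{1}{4} \left(-6\right)}{5} = \left(- \frac{1}{5}\right) \left(- \frac{3}{2}\right) = \frac{3}{10}$)
$j{\left(3,K{\left(-2 \right)} \right)} \left(\left(-25\right) 56\right) = \frac{3 \left(\left(-25\right) 56\right)}{10} = \frac{3}{10} \left(-1400\right) = -420$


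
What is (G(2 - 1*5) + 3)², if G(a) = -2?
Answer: 1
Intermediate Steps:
(G(2 - 1*5) + 3)² = (-2 + 3)² = 1² = 1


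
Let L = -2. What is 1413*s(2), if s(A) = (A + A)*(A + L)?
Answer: 0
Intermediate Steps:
s(A) = 2*A*(-2 + A) (s(A) = (A + A)*(A - 2) = (2*A)*(-2 + A) = 2*A*(-2 + A))
1413*s(2) = 1413*(2*2*(-2 + 2)) = 1413*(2*2*0) = 1413*0 = 0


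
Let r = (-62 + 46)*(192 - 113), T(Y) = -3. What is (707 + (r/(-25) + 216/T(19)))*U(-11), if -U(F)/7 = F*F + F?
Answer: -2639406/5 ≈ -5.2788e+5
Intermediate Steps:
r = -1264 (r = -16*79 = -1264)
U(F) = -7*F - 7*F² (U(F) = -7*(F*F + F) = -7*(F² + F) = -7*(F + F²) = -7*F - 7*F²)
(707 + (r/(-25) + 216/T(19)))*U(-11) = (707 + (-1264/(-25) + 216/(-3)))*(-7*(-11)*(1 - 11)) = (707 + (-1264*(-1/25) + 216*(-⅓)))*(-7*(-11)*(-10)) = (707 + (1264/25 - 72))*(-770) = (707 - 536/25)*(-770) = (17139/25)*(-770) = -2639406/5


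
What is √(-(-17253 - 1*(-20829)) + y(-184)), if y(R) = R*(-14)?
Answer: 10*I*√10 ≈ 31.623*I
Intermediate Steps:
y(R) = -14*R
√(-(-17253 - 1*(-20829)) + y(-184)) = √(-(-17253 - 1*(-20829)) - 14*(-184)) = √(-(-17253 + 20829) + 2576) = √(-1*3576 + 2576) = √(-3576 + 2576) = √(-1000) = 10*I*√10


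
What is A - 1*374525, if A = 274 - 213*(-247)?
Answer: -321640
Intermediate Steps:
A = 52885 (A = 274 + 52611 = 52885)
A - 1*374525 = 52885 - 1*374525 = 52885 - 374525 = -321640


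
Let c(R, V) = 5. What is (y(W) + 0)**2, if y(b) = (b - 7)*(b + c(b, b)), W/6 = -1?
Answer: 169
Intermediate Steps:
W = -6 (W = 6*(-1) = -6)
y(b) = (-7 + b)*(5 + b) (y(b) = (b - 7)*(b + 5) = (-7 + b)*(5 + b))
(y(W) + 0)**2 = ((-35 + (-6)**2 - 2*(-6)) + 0)**2 = ((-35 + 36 + 12) + 0)**2 = (13 + 0)**2 = 13**2 = 169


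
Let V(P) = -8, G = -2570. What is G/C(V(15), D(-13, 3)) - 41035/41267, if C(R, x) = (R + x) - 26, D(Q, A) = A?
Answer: 3613245/44113 ≈ 81.909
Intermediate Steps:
C(R, x) = -26 + R + x
G/C(V(15), D(-13, 3)) - 41035/41267 = -2570/(-26 - 8 + 3) - 41035/41267 = -2570/(-31) - 41035*1/41267 = -2570*(-1/31) - 1415/1423 = 2570/31 - 1415/1423 = 3613245/44113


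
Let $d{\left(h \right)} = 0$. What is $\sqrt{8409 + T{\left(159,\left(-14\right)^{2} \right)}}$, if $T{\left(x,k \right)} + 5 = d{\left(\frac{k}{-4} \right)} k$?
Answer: $2 \sqrt{2101} \approx 91.673$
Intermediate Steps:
$T{\left(x,k \right)} = -5$ ($T{\left(x,k \right)} = -5 + 0 k = -5 + 0 = -5$)
$\sqrt{8409 + T{\left(159,\left(-14\right)^{2} \right)}} = \sqrt{8409 - 5} = \sqrt{8404} = 2 \sqrt{2101}$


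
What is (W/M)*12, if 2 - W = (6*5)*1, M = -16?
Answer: 21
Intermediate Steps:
W = -28 (W = 2 - 6*5 = 2 - 30 = -28)
(W/M)*12 = -28/(-16)*12 = -28*(-1/16)*12 = (7/4)*12 = 21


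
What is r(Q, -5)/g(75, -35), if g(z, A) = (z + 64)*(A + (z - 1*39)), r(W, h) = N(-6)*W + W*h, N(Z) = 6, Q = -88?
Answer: -88/139 ≈ -0.63309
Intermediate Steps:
r(W, h) = 6*W + W*h
g(z, A) = (64 + z)*(-39 + A + z) (g(z, A) = (64 + z)*(A + (z - 39)) = (64 + z)*(A + (-39 + z)) = (64 + z)*(-39 + A + z))
r(Q, -5)/g(75, -35) = (-88*(6 - 5))/(-2496 + 75**2 + 25*75 + 64*(-35) - 35*75) = (-88*1)/(-2496 + 5625 + 1875 - 2240 - 2625) = -88/139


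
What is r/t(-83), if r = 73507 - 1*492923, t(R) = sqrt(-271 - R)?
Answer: 209708*I*sqrt(47)/47 ≈ 30589.0*I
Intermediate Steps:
r = -419416 (r = 73507 - 492923 = -419416)
r/t(-83) = -419416/sqrt(-271 - 1*(-83)) = -419416/sqrt(-271 + 83) = -419416*(-I*sqrt(47)/94) = -(-209708)*I*sqrt(47)/47 = 209708*I*sqrt(47)/47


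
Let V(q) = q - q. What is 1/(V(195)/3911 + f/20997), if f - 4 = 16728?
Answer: 20997/16732 ≈ 1.2549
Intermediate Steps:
V(q) = 0
f = 16732 (f = 4 + 16728 = 16732)
1/(V(195)/3911 + f/20997) = 1/(0/3911 + 16732/20997) = 1/(0*(1/3911) + 16732*(1/20997)) = 1/(0 + 16732/20997) = 1/(16732/20997) = 20997/16732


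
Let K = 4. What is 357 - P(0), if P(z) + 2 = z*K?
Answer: 359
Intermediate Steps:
P(z) = -2 + 4*z (P(z) = -2 + z*4 = -2 + 4*z)
357 - P(0) = 357 - (-2 + 4*0) = 357 - (-2 + 0) = 357 - 1*(-2) = 357 + 2 = 359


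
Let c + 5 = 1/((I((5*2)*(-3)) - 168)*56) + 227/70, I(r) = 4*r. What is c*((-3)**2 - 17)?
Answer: 20243/1440 ≈ 14.058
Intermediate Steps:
c = -20243/11520 (c = -5 + (1/(4*((5*2)*(-3)) - 168*56) + 227/70) = -5 + ((1/56)/(4*(10*(-3)) - 168) + 227*(1/70)) = -5 + ((1/56)/(4*(-30) - 168) + 227/70) = -5 + ((1/56)/(-120 - 168) + 227/70) = -5 + ((1/56)/(-288) + 227/70) = -5 + (-1/288*1/56 + 227/70) = -5 + (-1/16128 + 227/70) = -5 + 37357/11520 = -20243/11520 ≈ -1.7572)
c*((-3)**2 - 17) = -20243*((-3)**2 - 17)/11520 = -20243*(9 - 17)/11520 = -20243/11520*(-8) = 20243/1440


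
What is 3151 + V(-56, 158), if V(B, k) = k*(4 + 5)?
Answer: 4573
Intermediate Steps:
V(B, k) = 9*k (V(B, k) = k*9 = 9*k)
3151 + V(-56, 158) = 3151 + 9*158 = 3151 + 1422 = 4573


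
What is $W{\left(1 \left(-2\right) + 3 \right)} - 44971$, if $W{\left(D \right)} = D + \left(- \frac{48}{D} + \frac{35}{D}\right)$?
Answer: $-44983$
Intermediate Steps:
$W{\left(D \right)} = D - \frac{13}{D}$
$W{\left(1 \left(-2\right) + 3 \right)} - 44971 = \left(\left(1 \left(-2\right) + 3\right) - \frac{13}{1 \left(-2\right) + 3}\right) - 44971 = \left(\left(-2 + 3\right) - \frac{13}{-2 + 3}\right) - 44971 = \left(1 - \frac{13}{1}\right) - 44971 = \left(1 - 13\right) - 44971 = -12 - 44971 = -44983$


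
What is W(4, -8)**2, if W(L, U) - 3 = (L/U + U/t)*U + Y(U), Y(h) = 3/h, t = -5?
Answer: 61009/1600 ≈ 38.131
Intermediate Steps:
W(L, U) = 3 + 3/U + U*(-U/5 + L/U) (W(L, U) = 3 + ((L/U + U/(-5))*U + 3/U) = 3 + ((L/U + U*(-1/5))*U + 3/U) = 3 + ((L/U - U/5)*U + 3/U) = 3 + ((-U/5 + L/U)*U + 3/U) = 3 + (U*(-U/5 + L/U) + 3/U) = 3 + (3/U + U*(-U/5 + L/U)) = 3 + 3/U + U*(-U/5 + L/U))
W(4, -8)**2 = (3 + 4 + 3/(-8) - 1/5*(-8)**2)**2 = (3 + 4 + 3*(-1/8) - 1/5*64)**2 = (3 + 4 - 3/8 - 64/5)**2 = (-247/40)**2 = 61009/1600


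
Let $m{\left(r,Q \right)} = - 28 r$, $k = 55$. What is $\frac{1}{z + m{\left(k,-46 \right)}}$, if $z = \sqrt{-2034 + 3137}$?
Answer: $- \frac{1540}{2370497} - \frac{\sqrt{1103}}{2370497} \approx -0.00066366$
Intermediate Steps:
$z = \sqrt{1103} \approx 33.211$
$\frac{1}{z + m{\left(k,-46 \right)}} = \frac{1}{\sqrt{1103} - 1540} = \frac{1}{-1540 + \sqrt{1103}}$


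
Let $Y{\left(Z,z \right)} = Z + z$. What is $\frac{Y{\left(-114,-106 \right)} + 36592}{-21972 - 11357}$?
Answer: $- \frac{36372}{33329} \approx -1.0913$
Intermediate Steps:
$\frac{Y{\left(-114,-106 \right)} + 36592}{-21972 - 11357} = \frac{\left(-114 - 106\right) + 36592}{-21972 - 11357} = \frac{-220 + 36592}{-33329} = 36372 \left(- \frac{1}{33329}\right) = - \frac{36372}{33329}$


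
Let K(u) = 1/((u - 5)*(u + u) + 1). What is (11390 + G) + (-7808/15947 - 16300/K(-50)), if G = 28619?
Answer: -1429270470385/15947 ≈ -8.9626e+7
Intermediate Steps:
K(u) = 1/(1 + 2*u*(-5 + u)) (K(u) = 1/((-5 + u)*(2*u) + 1) = 1/(2*u*(-5 + u) + 1) = 1/(1 + 2*u*(-5 + u)))
(11390 + G) + (-7808/15947 - 16300/K(-50)) = (11390 + 28619) + (-7808/15947 - 16300/(1/(1 - 10*(-50) + 2*(-50)²))) = 40009 + (-7808*1/15947 - 16300/(1/(1 + 500 + 2*2500))) = 40009 + (-7808/15947 - 16300/(1/(1 + 500 + 5000))) = 40009 + (-7808/15947 - 16300/(1/5501)) = 40009 + (-7808/15947 - 16300/1/5501) = 40009 + (-7808/15947 - 16300*5501) = 40009 + (-7808/15947 - 89666300) = 40009 - 1429908493908/15947 = -1429270470385/15947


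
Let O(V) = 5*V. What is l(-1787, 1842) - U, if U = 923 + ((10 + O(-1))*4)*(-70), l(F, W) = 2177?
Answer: 2654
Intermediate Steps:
U = -477 (U = 923 + ((10 + 5*(-1))*4)*(-70) = 923 + ((10 - 5)*4)*(-70) = 923 + (5*4)*(-70) = 923 + 20*(-70) = 923 - 1400 = -477)
l(-1787, 1842) - U = 2177 - 1*(-477) = 2177 + 477 = 2654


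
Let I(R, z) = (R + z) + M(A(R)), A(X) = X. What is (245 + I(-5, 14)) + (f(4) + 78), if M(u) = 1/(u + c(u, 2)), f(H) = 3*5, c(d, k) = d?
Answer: 3469/10 ≈ 346.90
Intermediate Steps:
f(H) = 15
M(u) = 1/(2*u) (M(u) = 1/(u + u) = 1/(2*u))
I(R, z) = R + z + 1/(2*R) (I(R, z) = (R + z) + 1/(2*R) = R + z + 1/(2*R))
(245 + I(-5, 14)) + (f(4) + 78) = (245 + (-5 + 14 + (½)/(-5))) + (15 + 78) = (245 + (-5 + 14 + (½)*(-⅕))) + 93 = (245 + (-5 + 14 - ⅒)) + 93 = (245 + 89/10) + 93 = 2539/10 + 93 = 3469/10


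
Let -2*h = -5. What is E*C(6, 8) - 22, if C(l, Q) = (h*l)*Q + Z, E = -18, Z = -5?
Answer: -2092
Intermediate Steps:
h = 5/2 (h = -½*(-5) = 5/2 ≈ 2.5000)
C(l, Q) = -5 + 5*Q*l/2 (C(l, Q) = (5*l/2)*Q - 5 = 5*Q*l/2 - 5 = -5 + 5*Q*l/2)
E*C(6, 8) - 22 = -18*(-5 + (5/2)*8*6) - 22 = -18*(-5 + 120) - 22 = -18*115 - 22 = -2070 - 22 = -2092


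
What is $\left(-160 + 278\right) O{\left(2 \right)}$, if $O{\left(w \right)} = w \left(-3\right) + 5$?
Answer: $-118$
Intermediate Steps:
$O{\left(w \right)} = 5 - 3 w$ ($O{\left(w \right)} = - 3 w + 5 = 5 - 3 w$)
$\left(-160 + 278\right) O{\left(2 \right)} = \left(-160 + 278\right) \left(5 - 6\right) = 118 \left(5 - 6\right) = 118 \left(-1\right) = -118$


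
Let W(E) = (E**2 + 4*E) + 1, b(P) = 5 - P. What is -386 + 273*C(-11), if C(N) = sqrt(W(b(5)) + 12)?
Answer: -386 + 273*sqrt(13) ≈ 598.32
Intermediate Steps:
W(E) = 1 + E**2 + 4*E
C(N) = sqrt(13) (C(N) = sqrt((1 + (5 - 1*5)**2 + 4*(5 - 1*5)) + 12) = sqrt((1 + (5 - 5)**2 + 4*(5 - 5)) + 12) = sqrt((1 + 0**2 + 4*0) + 12) = sqrt((1 + 0 + 0) + 12) = sqrt(1 + 12) = sqrt(13))
-386 + 273*C(-11) = -386 + 273*sqrt(13)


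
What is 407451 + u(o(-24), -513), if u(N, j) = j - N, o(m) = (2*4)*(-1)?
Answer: 406946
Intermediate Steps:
o(m) = -8 (o(m) = 8*(-1) = -8)
407451 + u(o(-24), -513) = 407451 + (-513 - 1*(-8)) = 407451 + (-513 + 8) = 407451 - 505 = 406946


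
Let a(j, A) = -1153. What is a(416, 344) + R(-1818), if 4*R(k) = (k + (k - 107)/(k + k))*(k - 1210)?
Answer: 4998308203/3636 ≈ 1.3747e+6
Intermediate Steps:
R(k) = (-1210 + k)*(k + (-107 + k)/(2*k))/4 (R(k) = ((k + (k - 107)/(k + k))*(k - 1210))/4 = ((k + (-107 + k)/((2*k)))*(-1210 + k))/4 = ((k + (-107 + k)*(1/(2*k)))*(-1210 + k))/4 = ((k + (-107 + k)/(2*k))*(-1210 + k))/4 = ((-1210 + k)*(k + (-107 + k)/(2*k)))/4 = (-1210 + k)*(k + (-107 + k)/(2*k))/4)
a(416, 344) + R(-1818) = -1153 + (1/8)*(129470 - 1*(-1818)*(1317 - 2*(-1818)**2 + 2419*(-1818)))/(-1818) = -1153 + (1/8)*(-1/1818)*(129470 - 1*(-1818)*(1317 - 2*3305124 - 4397742)) = -1153 + (1/8)*(-1/1818)*(129470 - 1*(-1818)*(1317 - 6610248 - 4397742)) = -1153 + (1/8)*(-1/1818)*(129470 - 1*(-1818)*(-11006673)) = -1153 + (1/8)*(-1/1818)*(129470 - 20010131514) = -1153 + (1/8)*(-1/1818)*(-20010002044) = -1153 + 5002500511/3636 = 4998308203/3636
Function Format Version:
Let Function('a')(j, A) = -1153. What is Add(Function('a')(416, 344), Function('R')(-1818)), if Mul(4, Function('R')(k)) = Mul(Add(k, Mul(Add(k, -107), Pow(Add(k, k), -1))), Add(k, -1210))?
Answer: Rational(4998308203, 3636) ≈ 1.3747e+6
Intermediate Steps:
Function('R')(k) = Mul(Rational(1, 4), Add(-1210, k), Add(k, Mul(Rational(1, 2), Pow(k, -1), Add(-107, k)))) (Function('R')(k) = Mul(Rational(1, 4), Mul(Add(k, Mul(Add(k, -107), Pow(Add(k, k), -1))), Add(k, -1210))) = Mul(Rational(1, 4), Mul(Add(k, Mul(Add(-107, k), Pow(Mul(2, k), -1))), Add(-1210, k))) = Mul(Rational(1, 4), Mul(Add(k, Mul(Add(-107, k), Mul(Rational(1, 2), Pow(k, -1)))), Add(-1210, k))) = Mul(Rational(1, 4), Mul(Add(k, Mul(Rational(1, 2), Pow(k, -1), Add(-107, k))), Add(-1210, k))) = Mul(Rational(1, 4), Mul(Add(-1210, k), Add(k, Mul(Rational(1, 2), Pow(k, -1), Add(-107, k))))) = Mul(Rational(1, 4), Add(-1210, k), Add(k, Mul(Rational(1, 2), Pow(k, -1), Add(-107, k)))))
Add(Function('a')(416, 344), Function('R')(-1818)) = Add(-1153, Mul(Rational(1, 8), Pow(-1818, -1), Add(129470, Mul(-1, -1818, Add(1317, Mul(-2, Pow(-1818, 2)), Mul(2419, -1818)))))) = Add(-1153, Mul(Rational(1, 8), Rational(-1, 1818), Add(129470, Mul(-1, -1818, Add(1317, Mul(-2, 3305124), -4397742))))) = Add(-1153, Mul(Rational(1, 8), Rational(-1, 1818), Add(129470, Mul(-1, -1818, Add(1317, -6610248, -4397742))))) = Add(-1153, Mul(Rational(1, 8), Rational(-1, 1818), Add(129470, Mul(-1, -1818, -11006673)))) = Add(-1153, Mul(Rational(1, 8), Rational(-1, 1818), Add(129470, -20010131514))) = Add(-1153, Mul(Rational(1, 8), Rational(-1, 1818), -20010002044)) = Add(-1153, Rational(5002500511, 3636)) = Rational(4998308203, 3636)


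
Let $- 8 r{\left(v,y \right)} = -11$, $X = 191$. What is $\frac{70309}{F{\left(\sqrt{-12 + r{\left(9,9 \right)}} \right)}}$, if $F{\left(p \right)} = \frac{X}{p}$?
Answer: $\frac{70309 i \sqrt{170}}{764} \approx 1199.9 i$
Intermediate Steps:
$r{\left(v,y \right)} = \frac{11}{8}$ ($r{\left(v,y \right)} = \left(- \frac{1}{8}\right) \left(-11\right) = \frac{11}{8}$)
$F{\left(p \right)} = \frac{191}{p}$
$\frac{70309}{F{\left(\sqrt{-12 + r{\left(9,9 \right)}} \right)}} = \frac{70309}{191 \frac{1}{\sqrt{-12 + \frac{11}{8}}}} = \frac{70309}{191 \frac{1}{\sqrt{- \frac{85}{8}}}} = \frac{70309}{191 \frac{1}{\frac{1}{4} i \sqrt{170}}} = \frac{70309}{191 \left(- \frac{2 i \sqrt{170}}{85}\right)} = \frac{70309}{\left(- \frac{382}{85}\right) i \sqrt{170}} = 70309 \frac{i \sqrt{170}}{764} = \frac{70309 i \sqrt{170}}{764}$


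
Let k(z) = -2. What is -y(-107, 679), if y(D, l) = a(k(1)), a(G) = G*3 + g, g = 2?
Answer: 4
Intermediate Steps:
a(G) = 2 + 3*G (a(G) = G*3 + 2 = 3*G + 2 = 2 + 3*G)
y(D, l) = -4 (y(D, l) = 2 + 3*(-2) = 2 - 6 = -4)
-y(-107, 679) = -1*(-4) = 4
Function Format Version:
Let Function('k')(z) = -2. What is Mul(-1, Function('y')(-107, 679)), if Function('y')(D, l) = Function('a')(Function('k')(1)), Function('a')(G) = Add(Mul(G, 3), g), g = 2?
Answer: 4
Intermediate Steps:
Function('a')(G) = Add(2, Mul(3, G)) (Function('a')(G) = Add(Mul(G, 3), 2) = Add(Mul(3, G), 2) = Add(2, Mul(3, G)))
Function('y')(D, l) = -4 (Function('y')(D, l) = Add(2, Mul(3, -2)) = Add(2, -6) = -4)
Mul(-1, Function('y')(-107, 679)) = Mul(-1, -4) = 4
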